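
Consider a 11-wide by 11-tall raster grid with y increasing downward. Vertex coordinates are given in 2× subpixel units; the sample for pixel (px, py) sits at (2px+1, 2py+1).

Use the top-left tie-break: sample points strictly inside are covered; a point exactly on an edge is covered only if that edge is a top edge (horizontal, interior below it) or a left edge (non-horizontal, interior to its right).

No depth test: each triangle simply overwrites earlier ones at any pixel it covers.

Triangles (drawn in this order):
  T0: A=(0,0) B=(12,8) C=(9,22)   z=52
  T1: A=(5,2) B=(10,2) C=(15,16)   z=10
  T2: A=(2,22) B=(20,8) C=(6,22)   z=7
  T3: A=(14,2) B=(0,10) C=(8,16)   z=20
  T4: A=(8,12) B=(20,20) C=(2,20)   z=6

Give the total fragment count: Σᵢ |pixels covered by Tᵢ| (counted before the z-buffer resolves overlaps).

T0:
  2·area = 192
  edge (0, 0)→(12, 8): d=(12,8) right/bottom  bias=-1
  edge (12, 8)→(9, 22): d=(-3,14) right/bottom  bias=-1
  edge (9, 22)→(0, 0): d=(-9,-22) top-left  bias=+0
    (0,0)@(1, 1): e=[4,175,13] → #
    (1,0)@(3, 1): e=[-12,147,57] → ·
    (0,1)@(1, 3): e=[28,169,-5] → ·
    (1,1)@(3, 3): e=[12,141,39] → #
    (2,1)@(5, 3): e=[-4,113,83] → ·
    (1,2)@(3, 5): e=[36,135,21] → #
    (2,2)@(5, 5): e=[20,107,65] → #
    (3,2)@(7, 5): e=[4,79,109] → #
    (4,2)@(9, 5): e=[-12,51,153] → ·
    (1,3)@(3, 7): e=[60,129,3] → #
    (4,3)@(9, 7): e=[12,45,135] → #
    (5,3)@(11, 7): e=[-4,17,179] → ·
  covered (25 px):
    # · · · · · · · · · ·
    · # · · · · · · · · ·
    · # # # · · · · · · ·
    · # # # # · · · · · ·
    · · # # # # · · · · ·
    · · # # # # · · · · ·
    · · · # # · · · · · ·
    · · · # # · · · · · ·
    · · · # # · · · · · ·
    · · · · # · · · · · ·
    · · · · # · · · · · ·
T1:
  2·area = 70
  edge (5, 2)→(10, 2): d=(5,0) top-left  bias=+0
  edge (10, 2)→(15, 16): d=(5,14) right/bottom  bias=-1
  edge (15, 16)→(5, 2): d=(-10,-14) top-left  bias=+0
    (3,1)@(7, 3): e=[5,47,18] → #
    (4,1)@(9, 3): e=[5,19,46] → #
    (5,1)@(11, 3): e=[5,-9,74] → ·
    (3,2)@(7, 5): e=[15,57,-2] → ·
    (4,2)@(9, 5): e=[15,29,26] → #
    (5,2)@(11, 5): e=[15,1,54] → #
    (6,2)@(13, 5): e=[15,-27,82] → ·
    (4,3)@(9, 7): e=[25,39,6] → #
    (6,3)@(13, 7): e=[25,-17,62] → ·
    (4,4)@(9, 9): e=[35,49,-14] → ·
    (5,4)@(11, 9): e=[35,21,14] → #
    (6,4)@(13, 9): e=[35,-7,42] → ·
  covered (9 px):
    · · · · · · · · · · ·
    · · · # # · · · · · ·
    · · · · # # · · · · ·
    · · · · # # · · · · ·
    · · · · · # · · · · ·
    · · · · · · # · · · ·
    · · · · · · # · · · ·
    · · · · · · · · · · ·
    · · · · · · · · · · ·
    · · · · · · · · · · ·
    · · · · · · · · · · ·
T2:
  2·area = 56
  edge (2, 22)→(20, 8): d=(18,-14) top-left  bias=+0
  edge (20, 8)→(6, 22): d=(-14,14) right/bottom  bias=-1
  edge (6, 22)→(2, 22): d=(-4,0) right/bottom  bias=-1
    (10,3)@(21, 7): e=[-4,0,60] → ·  [on edge]
    (9,4)@(19, 9): e=[4,0,52] → ·  [on edge]
    (8,5)@(17, 11): e=[12,0,44] → ·  [on edge]
    (7,6)@(15, 13): e=[20,0,36] → ·  [on edge]
    (5,7)@(11, 15): e=[0,28,28] → #  [on edge]
    (6,7)@(13, 15): e=[28,0,28] → ·  [on edge]
    (4,8)@(9, 17): e=[8,28,20] → #
    (5,8)@(11, 17): e=[36,0,20] → ·  [on edge]
    (3,9)@(7, 19): e=[16,28,12] → #
    (4,9)@(9, 19): e=[44,0,12] → ·  [on edge]
    (2,10)@(5, 21): e=[24,28,4] → #
    (3,10)@(7, 21): e=[52,0,4] → ·  [on edge]
  covered (4 px):
    · · · · · · · · · · ·
    · · · · · · · · · · ·
    · · · · · · · · · · ·
    · · · · · · · · · · ·
    · · · · · · · · · · ·
    · · · · · · · · · · ·
    · · · · · · · · · · ·
    · · · · · # · · · · ·
    · · · · # · · · · · ·
    · · · # · · · · · · ·
    · · # · · · · · · · ·
T3:
  2·area = 148  (B↔C swapped to make it positive)
  edge (14, 2)→(8, 16): d=(-6,14) right/bottom  bias=-1
  edge (8, 16)→(0, 10): d=(-8,-6) top-left  bias=+0
  edge (0, 10)→(14, 2): d=(14,-8) top-left  bias=+0
    (6,1)@(13, 3): e=[8,134,6] → #
    (7,1)@(15, 3): e=[-20,146,22] → ·
    (4,2)@(9, 5): e=[52,94,2] → #
    (5,2)@(11, 5): e=[24,106,18] → #
    (6,2)@(13, 5): e=[-4,118,34] → ·
    (3,3)@(7, 7): e=[68,66,14] → #
    (6,3)@(13, 7): e=[-16,102,62] → ·
    (1,4)@(3, 9): e=[112,26,10] → #
    (2,4)@(5, 9): e=[84,38,26] → #
    (5,4)@(11, 9): e=[0,74,74] → ·  [on edge]
    (1,5)@(3, 11): e=[100,10,38] → #
    (5,5)@(11, 11): e=[-12,58,102] → ·
  covered (18 px):
    · · · · · · · · · · ·
    · · · · · · # · · · ·
    · · · · # # · · · · ·
    · · · # # # · · · · ·
    · # # # # · · · · · ·
    · # # # # · · · · · ·
    · · # # # · · · · · ·
    · · · # · · · · · · ·
    · · · · · · · · · · ·
    · · · · · · · · · · ·
    · · · · · · · · · · ·
T4:
  2·area = 144
  edge (8, 12)→(20, 20): d=(12,8) right/bottom  bias=-1
  edge (20, 20)→(2, 20): d=(-18,0) right/bottom  bias=-1
  edge (2, 20)→(8, 12): d=(6,-8) top-left  bias=+0
    (4,6)@(9, 13): e=[4,126,14] → #
    (5,6)@(11, 13): e=[-12,126,30] → ·
    (3,7)@(7, 15): e=[44,90,10] → #
    (5,7)@(11, 15): e=[12,90,42] → #
    (6,7)@(13, 15): e=[-4,90,58] → ·
    (2,8)@(5, 17): e=[84,54,6] → #
    (6,8)@(13, 17): e=[20,54,70] → #
    (7,8)@(15, 17): e=[4,54,86] → #
    (8,8)@(17, 17): e=[-12,54,102] → ·
    (1,9)@(3, 19): e=[124,18,2] → #
    (8,9)@(17, 19): e=[12,18,114] → #
    (9,9)@(19, 19): e=[-4,18,130] → ·
  covered (18 px):
    · · · · · · · · · · ·
    · · · · · · · · · · ·
    · · · · · · · · · · ·
    · · · · · · · · · · ·
    · · · · · · · · · · ·
    · · · · · · · · · · ·
    · · · · # · · · · · ·
    · · · # # # · · · · ·
    · · # # # # # # · · ·
    · # # # # # # # # · ·
    · · · · · · · · · · ·

Answer: 74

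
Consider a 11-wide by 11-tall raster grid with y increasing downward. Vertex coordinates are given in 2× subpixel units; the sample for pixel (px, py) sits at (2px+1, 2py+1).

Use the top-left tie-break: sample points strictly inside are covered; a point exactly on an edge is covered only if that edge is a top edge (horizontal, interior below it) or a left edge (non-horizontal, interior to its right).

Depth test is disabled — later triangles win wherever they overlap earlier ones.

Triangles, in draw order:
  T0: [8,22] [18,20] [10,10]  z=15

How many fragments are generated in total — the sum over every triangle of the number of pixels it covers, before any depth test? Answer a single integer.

T0:
  2·area = 116  (B↔C swapped to make it positive)
  edge (8, 22)→(10, 10): d=(2,-12) top-left  bias=+0
  edge (10, 10)→(18, 20): d=(8,10) right/bottom  bias=-1
  edge (18, 20)→(8, 22): d=(-10,2) right/bottom  bias=-1
    (5,6)@(11, 13): e=[18,14,84] → X
    (6,6)@(13, 13): e=[42,-6,80] → .
    (5,7)@(11, 15): e=[22,30,64] → X
    (6,7)@(13, 15): e=[46,10,60] → X
    (7,7)@(15, 15): e=[70,-10,56] → .
    (4,8)@(9, 17): e=[2,66,48] → X
    (7,8)@(15, 17): e=[74,6,36] → X
    (8,8)@(17, 17): e=[98,-14,32] → .
    (4,9)@(9, 19): e=[6,82,28] → X
    (8,9)@(17, 19): e=[102,2,12] → X
    (9,9)@(19, 19): e=[126,-18,8] → .
    (4,10)@(9, 21): e=[10,98,8] → X
    (6,10)@(13, 21): e=[58,58,0] → .  [on edge]
  covered (14 px):
    . . . . . . . . . . .
    . . . . . . . . . . .
    . . . . . . . . . . .
    . . . . . . . . . . .
    . . . . . . . . . . .
    . . . . . . . . . . .
    . . . . . X . . . . .
    . . . . . X X . . . .
    . . . . X X X X . . .
    . . . . X X X X X . .
    . . . . X X . . . . .

Result: 14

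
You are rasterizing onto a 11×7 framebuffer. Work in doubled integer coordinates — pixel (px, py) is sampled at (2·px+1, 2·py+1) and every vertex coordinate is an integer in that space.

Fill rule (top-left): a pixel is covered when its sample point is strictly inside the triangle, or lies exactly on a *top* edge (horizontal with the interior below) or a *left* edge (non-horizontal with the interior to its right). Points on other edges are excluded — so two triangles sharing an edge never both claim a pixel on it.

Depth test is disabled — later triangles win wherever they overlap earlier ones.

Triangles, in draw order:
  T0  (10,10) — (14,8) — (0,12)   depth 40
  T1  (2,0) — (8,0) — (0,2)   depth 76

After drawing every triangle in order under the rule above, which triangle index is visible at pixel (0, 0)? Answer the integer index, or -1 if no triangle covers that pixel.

T0:
  2·area = 12  (B↔C swapped to make it positive)
  edge (10, 10)→(0, 12): d=(-10,2) right/bottom  bias=-1
  edge (0, 12)→(14, 8): d=(14,-4) top-left  bias=+0
  edge (14, 8)→(10, 10): d=(-4,2) right/bottom  bias=-1
    (5,4)@(11, 9): e=[8,2,2] → X
    (6,4)@(13, 9): e=[4,10,-2] → .
    (7,4)@(15, 9): e=[0,18,-6] → .  [on edge]
    (2,5)@(5, 11): e=[0,6,6] → .  [on edge]
    (5,5)@(11, 11): e=[-12,30,-6] → .
  covered (1 px):
    . . . . . . . . . . .
    . . . . . . . . . . .
    . . . . . . . . . . .
    . . . . . . . . . . .
    . . . . . X . . . . .
    . . . . . . . . . . .
    . . . . . . . . . . .
T1:
  2·area = 12
  edge (2, 0)→(8, 0): d=(6,0) top-left  bias=+0
  edge (8, 0)→(0, 2): d=(-8,2) right/bottom  bias=-1
  edge (0, 2)→(2, 0): d=(2,-2) top-left  bias=+0
    (0,0)@(1, 1): e=[6,6,0] → X  [on edge]
    (1,0)@(3, 1): e=[6,2,4] → X
    (2,0)@(5, 1): e=[6,-2,8] → .
    (0,1)@(1, 3): e=[18,-10,4] → .
    (1,1)@(3, 3): e=[18,-14,8] → .
  covered (2 px):
    X X . . . . . . . . .
    . . . . . . . . . . .
    . . . . . . . . . . .
    . . . . . . . . . . .
    . . . . . . . . . . .
    . . . . . . . . . . .
    . . . . . . . . . . .

Z-buffer (winner per pixel, '.' = empty):
  1 1 . . . . . . . . .
  . . . . . . . . . . .
  . . . . . . . . . . .
  . . . . . . . . . . .
  . . . . . 0 . . . . .
  . . . . . . . . . . .
  . . . . . . . . . . .

Answer: 1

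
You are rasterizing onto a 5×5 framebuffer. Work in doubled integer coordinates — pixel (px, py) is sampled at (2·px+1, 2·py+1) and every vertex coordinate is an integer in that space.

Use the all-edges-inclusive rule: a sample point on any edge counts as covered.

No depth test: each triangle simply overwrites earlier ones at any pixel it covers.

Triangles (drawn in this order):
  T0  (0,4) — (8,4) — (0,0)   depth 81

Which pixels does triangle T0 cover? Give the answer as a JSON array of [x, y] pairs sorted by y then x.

T0:
  2·area = 32  (B↔C swapped to make it positive)
  edge (0, 4)→(0, 0): d=(0,-4) inclusive
  edge (0, 0)→(8, 4): d=(8,4) inclusive
  edge (8, 4)→(0, 4): d=(-8,0) inclusive
    (0,0)@(1, 1): e=[4,4,24] → #
    (1,0)@(3, 1): e=[12,-4,24] → ·
    (0,1)@(1, 3): e=[4,20,8] → #
    (1,1)@(3, 3): e=[12,12,8] → #
    (2,1)@(5, 3): e=[20,4,8] → #
    (3,1)@(7, 3): e=[28,-4,8] → ·
    (0,2)@(1, 5): e=[4,36,-8] → ·
    (1,2)@(3, 5): e=[12,28,-8] → ·
    (2,2)@(5, 5): e=[20,20,-8] → ·
  covered (4 px):
    # · · · ·
    # # # · ·
    · · · · ·
    · · · · ·
    · · · · ·

Answer: [[0,0],[0,1],[1,1],[2,1]]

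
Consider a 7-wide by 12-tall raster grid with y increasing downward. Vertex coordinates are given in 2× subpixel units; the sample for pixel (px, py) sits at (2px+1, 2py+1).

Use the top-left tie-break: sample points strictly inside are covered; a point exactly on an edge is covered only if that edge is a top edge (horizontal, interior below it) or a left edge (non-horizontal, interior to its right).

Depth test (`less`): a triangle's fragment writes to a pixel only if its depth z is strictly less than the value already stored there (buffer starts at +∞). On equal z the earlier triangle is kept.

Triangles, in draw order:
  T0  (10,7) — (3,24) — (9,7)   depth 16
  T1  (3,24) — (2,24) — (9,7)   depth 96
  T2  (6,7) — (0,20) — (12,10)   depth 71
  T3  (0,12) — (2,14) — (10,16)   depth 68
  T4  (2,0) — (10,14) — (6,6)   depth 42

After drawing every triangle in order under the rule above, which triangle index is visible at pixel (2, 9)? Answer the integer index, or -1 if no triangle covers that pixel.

T0:
  2·area = 17
  edge (10, 7)→(3, 24): d=(-7,17) right/bottom  bias=-1
  edge (3, 24)→(9, 7): d=(6,-17) top-left  bias=+0
  edge (9, 7)→(10, 7): d=(1,0) top-left  bias=+0
    (0,3)@(1, 7): e=[153,-136,0] → .  [on edge]
    (1,3)@(3, 7): e=[119,-102,0] → .  [on edge]
    (2,3)@(5, 7): e=[85,-68,0] → .  [on edge]
    (3,3)@(7, 7): e=[51,-34,0] → .  [on edge]
    (4,3)@(9, 7): e=[17,0,0] → X  [on edge]
    (5,3)@(11, 7): e=[-17,34,0] → .  [on edge]
    (6,3)@(13, 7): e=[-51,68,0] → .  [on edge]
    (4,4)@(9, 9): e=[3,12,2] → X
    (5,4)@(11, 9): e=[-31,46,2] → .
    (4,5)@(9, 11): e=[-11,24,4] → .
    (3,6)@(7, 13): e=[9,2,6] → X
    (4,6)@(9, 13): e=[-25,36,6] → .
  covered (4 px):
    . . . . . . .
    . . . . . . .
    . . . . . . .
    . . . . X . .
    . . . . X . .
    . . . . . . .
    . . . X . . .
    . . . . . . .
    . . . . . . .
    . . X . . . .
    . . . . . . .
    . . . . . . .
T1:
  2·area = 17
  edge (3, 24)→(2, 24): d=(-1,0) right/bottom  bias=-1
  edge (2, 24)→(9, 7): d=(7,-17) top-left  bias=+0
  edge (9, 7)→(3, 24): d=(-6,17) right/bottom  bias=-1
    (4,3)@(9, 7): e=[17,0,0] → .  [on edge]
    (2,8)@(5, 17): e=[7,2,8] → X
    (3,8)@(7, 17): e=[7,36,-26] → .
    (2,9)@(5, 19): e=[5,16,-4] → .
    (1,11)@(3, 23): e=[1,10,6] → X
    (2,11)@(5, 23): e=[1,44,-28] → .
  covered (2 px):
    . . . . . . .
    . . . . . . .
    . . . . . . .
    . . . . . . .
    . . . . . . .
    . . . . . . .
    . . . . . . .
    . . . . . . .
    . . X . . . .
    . . . . . . .
    . . . . . . .
    . X . . . . .
T2:
  2·area = 96  (B↔C swapped to make it positive)
  edge (6, 7)→(12, 10): d=(6,3) right/bottom  bias=-1
  edge (12, 10)→(0, 20): d=(-12,10) right/bottom  bias=-1
  edge (0, 20)→(6, 7): d=(6,-13) top-left  bias=+0
    (3,4)@(7, 9): e=[9,62,25] → X
    (4,4)@(9, 9): e=[3,42,51] → X
    (5,4)@(11, 9): e=[-3,22,77] → .
    (2,5)@(5, 11): e=[27,58,11] → X
    (5,5)@(11, 11): e=[9,-2,89] → .
    (2,6)@(5, 13): e=[39,34,23] → X
    (4,6)@(9, 13): e=[27,-6,75] → .
    (1,7)@(3, 15): e=[57,30,9] → X
    (3,7)@(7, 15): e=[45,-10,61] → .
    (1,8)@(3, 17): e=[69,6,21] → X
    (2,8)@(5, 17): e=[63,-14,47] → .
    (0,9)@(1, 19): e=[87,2,7] → X
  covered (11 px):
    . . . . . . .
    . . . . . . .
    . . . . . . .
    . . . . . . .
    . . . X X . .
    . . X X X . .
    . . X X . . .
    . X X . . . .
    . X . . . . .
    X . . . . . .
    . . . . . . .
    . . . . . . .
T3:
  2·area = 12  (B↔C swapped to make it positive)
  edge (0, 12)→(10, 16): d=(10,4) right/bottom  bias=-1
  edge (10, 16)→(2, 14): d=(-8,-2) top-left  bias=+0
  edge (2, 14)→(0, 12): d=(-2,-2) top-left  bias=+0
    (0,6)@(1, 13): e=[6,6,0] → X  [on edge]
    (1,6)@(3, 13): e=[-2,10,4] → .
    (0,7)@(1, 15): e=[26,-10,-4] → .
    (1,7)@(3, 15): e=[18,-6,0] → .  [on edge]
    (3,7)@(7, 15): e=[2,2,8] → X
    (4,7)@(9, 15): e=[-6,6,12] → .
    (2,8)@(5, 17): e=[30,-18,0] → .  [on edge]
    (3,8)@(7, 17): e=[22,-14,4] → .
    (3,9)@(7, 19): e=[42,-30,0] → .  [on edge]
    (4,10)@(9, 21): e=[54,-42,0] → .  [on edge]
    (5,11)@(11, 23): e=[66,-54,0] → .  [on edge]
  covered (2 px):
    . . . . . . .
    . . . . . . .
    . . . . . . .
    . . . . . . .
    . . . . . . .
    . . . . . . .
    X . . . . . .
    . . . X . . .
    . . . . . . .
    . . . . . . .
    . . . . . . .
    . . . . . . .
T4:
  2·area = 8  (B↔C swapped to make it positive)
  edge (2, 0)→(6, 6): d=(4,6) right/bottom  bias=-1
  edge (6, 6)→(10, 14): d=(4,8) right/bottom  bias=-1
  edge (10, 14)→(2, 0): d=(-8,-14) top-left  bias=+0
    (2,2)@(5, 5): e=[2,4,2] → X
    (3,2)@(7, 5): e=[-10,-12,30] → .
    (2,3)@(5, 7): e=[10,12,-14] → .
  covered (1 px):
    . . . . . . .
    . . . . . . .
    . . X . . . .
    . . . . . . .
    . . . . . . .
    . . . . . . .
    . . . . . . .
    . . . . . . .
    . . . . . . .
    . . . . . . .
    . . . . . . .
    . . . . . . .

Z-buffer (winner per pixel, '.' = empty):
  . . . . . . .
  . . . . . . .
  . . 4 . . . .
  . . . . 0 . .
  . . . 2 0 . .
  . . 2 2 2 . .
  3 . 2 0 . . .
  . 2 2 3 . . .
  . 2 1 . . . .
  2 . 0 . . . .
  . . . . . . .
  . 1 . . . . .

Final: 0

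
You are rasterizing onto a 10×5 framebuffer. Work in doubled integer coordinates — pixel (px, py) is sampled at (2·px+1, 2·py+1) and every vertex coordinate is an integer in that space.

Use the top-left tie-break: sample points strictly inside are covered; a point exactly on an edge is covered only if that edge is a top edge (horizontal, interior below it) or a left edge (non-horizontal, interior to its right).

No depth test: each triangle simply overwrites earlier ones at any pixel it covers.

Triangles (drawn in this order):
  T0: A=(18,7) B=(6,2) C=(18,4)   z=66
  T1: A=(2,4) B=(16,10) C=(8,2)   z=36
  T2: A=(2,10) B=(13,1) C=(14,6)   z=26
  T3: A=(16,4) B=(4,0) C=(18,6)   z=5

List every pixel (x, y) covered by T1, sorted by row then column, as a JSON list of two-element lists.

T0:
  2·area = 36
  edge (18, 7)→(6, 2): d=(-12,-5) top-left  bias=+0
  edge (6, 2)→(18, 4): d=(12,2) right/bottom  bias=-1
  edge (18, 4)→(18, 7): d=(0,3) right/bottom  bias=-1
    (4,1)@(9, 3): e=[3,6,27] → █
    (5,1)@(11, 3): e=[13,2,21] → █
    (6,1)@(13, 3): e=[23,-2,15] → ·
    (4,2)@(9, 5): e=[-21,30,27] → ·
    (5,2)@(11, 5): e=[-11,26,21] → ·
    (7,2)@(15, 5): e=[9,18,9] → █
    (8,2)@(17, 5): e=[19,14,3] → █
    (9,2)@(19, 5): e=[29,10,-3] → ·
    (7,3)@(15, 7): e=[-15,42,9] → ·
    (8,3)@(17, 7): e=[-5,38,3] → ·
  covered (4 px):
    · · · · · · · · · ·
    · · · · █ █ · · · ·
    · · · · · · · █ █ ·
    · · · · · · · · · ·
    · · · · · · · · · ·
T1:
  2·area = 64  (B↔C swapped to make it positive)
  edge (2, 4)→(8, 2): d=(6,-2) top-left  bias=+0
  edge (8, 2)→(16, 10): d=(8,8) right/bottom  bias=-1
  edge (16, 10)→(2, 4): d=(-14,-6) top-left  bias=+0
    (3,0)@(7, 1): e=[-8,0,72] → ·  [on edge]
    (5,0)@(11, 1): e=[0,-32,96] → ·  [on edge]
    (2,1)@(5, 3): e=[0,32,32] → █  [on edge]
    (3,1)@(7, 3): e=[4,16,44] → █
    (4,1)@(9, 3): e=[8,0,56] → ·  [on edge]
    (2,2)@(5, 5): e=[12,48,4] → █
    (4,2)@(9, 5): e=[20,16,28] → █
    (5,2)@(11, 5): e=[24,0,40] → ·  [on edge]
    (2,3)@(5, 7): e=[24,64,-24] → ·
    (3,3)@(7, 7): e=[28,48,-12] → ·
    (4,3)@(9, 7): e=[32,32,0] → █  [on edge]
    (5,3)@(11, 7): e=[36,16,12] → █
    (6,3)@(13, 7): e=[40,0,24] → ·  [on edge]
    (7,4)@(15, 9): e=[56,0,8] → ·  [on edge]
  covered (7 px):
    · · · · · · · · · ·
    · · █ █ · · · · · ·
    · · █ █ █ · · · · ·
    · · · · █ █ · · · ·
    · · · · · · · · · ·
T2:
  2·area = 64
  edge (2, 10)→(13, 1): d=(11,-9) top-left  bias=+0
  edge (13, 1)→(14, 6): d=(1,5) right/bottom  bias=-1
  edge (14, 6)→(2, 10): d=(-12,4) right/bottom  bias=-1
    (6,0)@(13, 1): e=[0,0,64] → ·  [on edge]
    (5,1)@(11, 3): e=[4,12,48] → █
    (6,1)@(13, 3): e=[22,2,40] → █
    (7,1)@(15, 3): e=[40,-8,32] → ·
    (4,2)@(9, 5): e=[8,24,32] → █
    (7,2)@(15, 5): e=[62,-6,8] → ·
    (8,2)@(17, 5): e=[80,-16,0] → ·  [on edge]
    (3,3)@(7, 7): e=[12,36,16] → █
    (5,3)@(11, 7): e=[48,16,0] → ·  [on edge]
    (6,3)@(13, 7): e=[66,6,-8] → ·
    (2,4)@(5, 9): e=[16,48,0] → ·  [on edge]
    (3,4)@(7, 9): e=[34,38,-8] → ·
  covered (7 px):
    · · · · · · · · · ·
    · · · · · █ █ · · ·
    · · · · █ █ █ · · ·
    · · · █ █ · · · · ·
    · · · · · · · · · ·
T3:
  2·area = 16  (B↔C swapped to make it positive)
  edge (16, 4)→(18, 6): d=(2,2) right/bottom  bias=-1
  edge (18, 6)→(4, 0): d=(-14,-6) top-left  bias=+0
  edge (4, 0)→(16, 4): d=(12,4) right/bottom  bias=-1
    (3,0)@(7, 1): e=[12,4,0] → ·  [on edge]
    (6,0)@(13, 1): e=[0,40,-24] → ·  [on edge]
    (5,1)@(11, 3): e=[8,0,8] → █  [on edge]
    (6,1)@(13, 3): e=[4,12,0] → ·  [on edge]
    (7,1)@(15, 3): e=[0,24,-8] → ·  [on edge]
    (5,2)@(11, 5): e=[12,-28,32] → ·
    (8,2)@(17, 5): e=[0,8,8] → ·  [on edge]
    (9,2)@(19, 5): e=[-4,20,0] → ·  [on edge]
    (9,3)@(19, 7): e=[0,-8,24] → ·  [on edge]
  covered (1 px):
    · · · · · · · · · ·
    · · · · · █ · · · ·
    · · · · · · · · · ·
    · · · · · · · · · ·
    · · · · · · · · · ·

Answer: [[2,1],[3,1],[2,2],[3,2],[4,2],[4,3],[5,3]]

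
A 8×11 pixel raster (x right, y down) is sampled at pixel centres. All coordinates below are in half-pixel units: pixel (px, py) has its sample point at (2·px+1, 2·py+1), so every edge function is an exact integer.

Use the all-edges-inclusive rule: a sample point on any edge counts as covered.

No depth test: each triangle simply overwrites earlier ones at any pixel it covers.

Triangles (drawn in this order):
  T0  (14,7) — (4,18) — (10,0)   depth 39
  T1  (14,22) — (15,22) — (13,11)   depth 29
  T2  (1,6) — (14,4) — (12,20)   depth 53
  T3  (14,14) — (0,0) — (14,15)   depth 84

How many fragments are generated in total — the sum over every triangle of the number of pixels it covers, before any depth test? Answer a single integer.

T0:
  2·area = 114
  edge (14, 7)→(4, 18): d=(-10,11) inclusive
  edge (4, 18)→(10, 0): d=(6,-18) inclusive
  edge (10, 0)→(14, 7): d=(4,7) inclusive
    (4,1)@(9, 3): e=[95,0,19] → #  [on edge]
    (5,1)@(11, 3): e=[73,36,5] → #
    (6,1)@(13, 3): e=[51,72,-9] → ·
    (4,2)@(9, 5): e=[75,12,27] → #
    (6,2)@(13, 5): e=[31,84,-1] → ·
    (4,3)@(9, 7): e=[55,24,35] → #
    (6,3)@(13, 7): e=[11,96,7] → #
    (7,3)@(15, 7): e=[-11,132,-7] → ·
    (3,4)@(7, 9): e=[57,0,57] → #  [on edge]
    (6,4)@(13, 9): e=[-9,108,15] → ·
    (3,5)@(7, 11): e=[37,12,65] → #
    (5,5)@(11, 11): e=[-7,84,37] → ·
    (2,7)@(5, 15): e=[19,0,95] → #  [on edge]
    (1,10)@(3, 21): e=[-19,0,133] → ·  [on edge]
  covered (14 px):
    · · · · · · · ·
    · · · · # # · ·
    · · · · # # · ·
    · · · · # # # ·
    · · · # # # · ·
    · · · # # · · ·
    · · · # · · · ·
    · · # · · · · ·
    · · · · · · · ·
    · · · · · · · ·
    · · · · · · · ·
T1:
  2·area = 11  (B↔C swapped to make it positive)
  edge (14, 22)→(13, 11): d=(-1,-11) inclusive
  edge (13, 11)→(15, 22): d=(2,11) inclusive
  edge (15, 22)→(14, 22): d=(-1,0) inclusive
    (6,5)@(13, 11): e=[0,0,11] → #  [on edge]
    (7,5)@(15, 11): e=[22,-22,11] → ·
    (6,6)@(13, 13): e=[-2,4,9] → ·
  covered (1 px):
    · · · · · · · ·
    · · · · · · · ·
    · · · · · · · ·
    · · · · · · · ·
    · · · · · · · ·
    · · · · · · # ·
    · · · · · · · ·
    · · · · · · · ·
    · · · · · · · ·
    · · · · · · · ·
    · · · · · · · ·
T2:
  2·area = 204
  edge (1, 6)→(14, 4): d=(13,-2) inclusive
  edge (14, 4)→(12, 20): d=(-2,16) inclusive
  edge (12, 20)→(1, 6): d=(-11,-14) inclusive
    (4,2)@(9, 5): e=[3,78,123] → #
    (5,2)@(11, 5): e=[7,46,151] → #
    (6,2)@(13, 5): e=[11,14,179] → #
    (7,2)@(15, 5): e=[15,-18,207] → ·
    (1,3)@(3, 7): e=[17,170,17] → #
    (2,3)@(5, 7): e=[21,138,45] → #
    (3,3)@(7, 7): e=[25,106,73] → #
    (7,3)@(15, 7): e=[41,-22,185] → ·
    (1,4)@(3, 9): e=[43,166,-5] → ·
    (2,4)@(5, 9): e=[47,134,23] → #
    (7,4)@(15, 9): e=[67,-26,163] → ·
    (2,5)@(5, 11): e=[73,130,1] → #
  covered (25 px):
    · · · · · · · ·
    · · · · · · · ·
    · · · · # # # ·
    · # # # # # # ·
    · · # # # # # ·
    · · # # # # # ·
    · · · # # # · ·
    · · · · # # · ·
    · · · · · # · ·
    · · · · · · · ·
    · · · · · · · ·
T3:
  2·area = 14  (B↔C swapped to make it positive)
  edge (14, 14)→(14, 15): d=(0,1) inclusive
  edge (14, 15)→(0, 0): d=(-14,-15) inclusive
  edge (0, 0)→(14, 14): d=(14,14) inclusive
    (0,0)@(1, 1): e=[13,1,0] → #  [on edge]
    (1,0)@(3, 1): e=[11,31,-28] → ·
    (0,1)@(1, 3): e=[13,-27,28] → ·
    (1,1)@(3, 3): e=[11,3,0] → #  [on edge]
    (2,1)@(5, 3): e=[9,33,-28] → ·
    (1,2)@(3, 5): e=[11,-25,28] → ·
    (2,2)@(5, 5): e=[9,5,0] → #  [on edge]
    (3,2)@(7, 5): e=[7,35,-28] → ·
    (2,3)@(5, 7): e=[9,-23,28] → ·
    (3,3)@(7, 7): e=[7,7,0] → #  [on edge]
    (4,3)@(9, 7): e=[5,37,-28] → ·
    (3,4)@(7, 9): e=[7,-21,28] → ·
    (4,4)@(9, 9): e=[5,9,0] → #  [on edge]
    (5,5)@(11, 11): e=[3,11,0] → #  [on edge]
    (6,6)@(13, 13): e=[1,13,0] → #  [on edge]
    (7,7)@(15, 15): e=[-1,15,0] → ·  [on edge]
  covered (7 px):
    # · · · · · · ·
    · # · · · · · ·
    · · # · · · · ·
    · · · # · · · ·
    · · · · # · · ·
    · · · · · # · ·
    · · · · · · # ·
    · · · · · · · ·
    · · · · · · · ·
    · · · · · · · ·
    · · · · · · · ·

Answer: 47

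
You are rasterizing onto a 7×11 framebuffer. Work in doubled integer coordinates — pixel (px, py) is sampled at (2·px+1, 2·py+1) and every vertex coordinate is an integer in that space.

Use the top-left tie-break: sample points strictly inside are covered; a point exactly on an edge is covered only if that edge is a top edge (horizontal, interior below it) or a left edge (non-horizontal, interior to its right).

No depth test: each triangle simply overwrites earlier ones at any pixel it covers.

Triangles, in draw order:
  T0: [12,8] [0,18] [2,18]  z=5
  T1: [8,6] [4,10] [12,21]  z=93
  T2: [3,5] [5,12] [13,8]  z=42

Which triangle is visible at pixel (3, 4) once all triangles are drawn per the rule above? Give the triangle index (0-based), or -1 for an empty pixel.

T0:
  2·area = 20  (B↔C swapped to make it positive)
  edge (12, 8)→(2, 18): d=(-10,10) right/bottom  bias=-1
  edge (2, 18)→(0, 18): d=(-2,0) right/bottom  bias=-1
  edge (0, 18)→(12, 8): d=(12,-10) top-left  bias=+0
    (6,3)@(13, 7): e=[0,22,-2] → ·  [on edge]
    (5,4)@(11, 9): e=[0,18,2] → ·  [on edge]
    (4,5)@(9, 11): e=[0,14,6] → ·  [on edge]
    (3,6)@(7, 13): e=[0,10,10] → ·  [on edge]
    (2,7)@(5, 15): e=[0,6,14] → ·  [on edge]
    (1,8)@(3, 17): e=[0,2,18] → ·  [on edge]
    (0,9)@(1, 19): e=[0,-2,22] → ·  [on edge]
  covered (0 px):
    · · · · · · ·
    · · · · · · ·
    · · · · · · ·
    · · · · · · ·
    · · · · · · ·
    · · · · · · ·
    · · · · · · ·
    · · · · · · ·
    · · · · · · ·
    · · · · · · ·
    · · · · · · ·
T1:
  2·area = 76  (B↔C swapped to make it positive)
  edge (8, 6)→(12, 21): d=(4,15) right/bottom  bias=-1
  edge (12, 21)→(4, 10): d=(-8,-11) top-left  bias=+0
  edge (4, 10)→(8, 6): d=(4,-4) top-left  bias=+0
    (6,0)@(13, 1): e=[-95,171,0] → ·  [on edge]
    (5,1)@(11, 3): e=[-57,133,0] → ·  [on edge]
    (4,2)@(9, 5): e=[-19,95,0] → ·  [on edge]
    (3,3)@(7, 7): e=[19,57,0] → █  [on edge]
    (4,3)@(9, 7): e=[-11,79,8] → ·
    (2,4)@(5, 9): e=[57,19,0] → █  [on edge]
    (4,4)@(9, 9): e=[-3,63,16] → ·
    (1,5)@(3, 11): e=[95,-19,0] → ·  [on edge]
    (2,5)@(5, 11): e=[65,3,8] → █
    (4,5)@(9, 11): e=[5,47,24] → █
    (5,5)@(11, 11): e=[-25,69,32] → ·
    (0,6)@(1, 13): e=[133,-57,0] → ·  [on edge]
  covered (10 px):
    · · · · · · ·
    · · · · · · ·
    · · · · · · ·
    · · · █ · · ·
    · · █ █ · · ·
    · · █ █ █ · ·
    · · · █ █ · ·
    · · · · █ · ·
    · · · · · · ·
    · · · · · █ ·
    · · · · · · ·
T2:
  2·area = 64  (B↔C swapped to make it positive)
  edge (3, 5)→(13, 8): d=(10,3) right/bottom  bias=-1
  edge (13, 8)→(5, 12): d=(-8,4) right/bottom  bias=-1
  edge (5, 12)→(3, 5): d=(-2,-7) top-left  bias=+0
    (1,2)@(3, 5): e=[0,64,0] → ·  [on edge]
    (2,3)@(5, 7): e=[14,40,10] → █
    (3,3)@(7, 7): e=[8,32,24] → █
    (4,3)@(9, 7): e=[2,24,38] → █
    (5,3)@(11, 7): e=[-4,16,52] → ·
    (2,4)@(5, 9): e=[34,24,6] → █
    (5,4)@(11, 9): e=[16,0,48] → ·  [on edge]
    (2,5)@(5, 11): e=[54,8,2] → █
    (3,5)@(7, 11): e=[48,0,16] → ·  [on edge]
    (4,5)@(9, 11): e=[42,-8,30] → ·
    (1,6)@(3, 13): e=[80,0,-16] → ·  [on edge]
    (2,6)@(5, 13): e=[74,-8,-2] → ·
    (3,9)@(7, 19): e=[128,-64,0] → ·  [on edge]
  covered (7 px):
    · · · · · · ·
    · · · · · · ·
    · · · · · · ·
    · · █ █ █ · ·
    · · █ █ █ · ·
    · · █ · · · ·
    · · · · · · ·
    · · · · · · ·
    · · · · · · ·
    · · · · · · ·
    · · · · · · ·

Z-buffer (winner per pixel, '.' = empty):
  . . . . . . .
  . . . . . . .
  . . . . . . .
  . . 2 2 2 . .
  . . 2 2 2 . .
  . . 2 1 1 . .
  . . . 1 1 . .
  . . . . 1 . .
  . . . . . . .
  . . . . . 1 .
  . . . . . . .

Answer: 2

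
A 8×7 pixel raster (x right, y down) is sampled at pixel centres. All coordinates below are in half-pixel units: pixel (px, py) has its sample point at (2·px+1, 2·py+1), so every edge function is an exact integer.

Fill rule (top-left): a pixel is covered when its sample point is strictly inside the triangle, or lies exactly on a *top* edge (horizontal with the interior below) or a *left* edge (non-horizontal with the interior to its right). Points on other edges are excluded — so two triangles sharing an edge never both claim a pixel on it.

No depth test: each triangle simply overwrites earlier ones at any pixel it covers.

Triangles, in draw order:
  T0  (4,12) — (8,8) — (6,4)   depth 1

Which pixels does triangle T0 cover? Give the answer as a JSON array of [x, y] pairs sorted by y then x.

T0:
  2·area = 24  (B↔C swapped to make it positive)
  edge (4, 12)→(6, 4): d=(2,-8) top-left  bias=+0
  edge (6, 4)→(8, 8): d=(2,4) right/bottom  bias=-1
  edge (8, 8)→(4, 12): d=(-4,4) right/bottom  bias=-1
    (7,0)@(15, 1): e=[66,-42,0] → ·  [on edge]
    (6,1)@(13, 3): e=[54,-30,0] → ·  [on edge]
    (5,2)@(11, 5): e=[42,-18,0] → ·  [on edge]
    (3,3)@(7, 7): e=[14,2,8] → #
    (4,3)@(9, 7): e=[30,-6,0] → ·  [on edge]
    (2,4)@(5, 9): e=[2,14,8] → #
    (3,4)@(7, 9): e=[18,6,0] → ·  [on edge]
    (2,5)@(5, 11): e=[6,18,0] → ·  [on edge]
    (1,6)@(3, 13): e=[-6,30,0] → ·  [on edge]
  covered (2 px):
    · · · · · · · ·
    · · · · · · · ·
    · · · · · · · ·
    · · · # · · · ·
    · · # · · · · ·
    · · · · · · · ·
    · · · · · · · ·

Answer: [[3,3],[2,4]]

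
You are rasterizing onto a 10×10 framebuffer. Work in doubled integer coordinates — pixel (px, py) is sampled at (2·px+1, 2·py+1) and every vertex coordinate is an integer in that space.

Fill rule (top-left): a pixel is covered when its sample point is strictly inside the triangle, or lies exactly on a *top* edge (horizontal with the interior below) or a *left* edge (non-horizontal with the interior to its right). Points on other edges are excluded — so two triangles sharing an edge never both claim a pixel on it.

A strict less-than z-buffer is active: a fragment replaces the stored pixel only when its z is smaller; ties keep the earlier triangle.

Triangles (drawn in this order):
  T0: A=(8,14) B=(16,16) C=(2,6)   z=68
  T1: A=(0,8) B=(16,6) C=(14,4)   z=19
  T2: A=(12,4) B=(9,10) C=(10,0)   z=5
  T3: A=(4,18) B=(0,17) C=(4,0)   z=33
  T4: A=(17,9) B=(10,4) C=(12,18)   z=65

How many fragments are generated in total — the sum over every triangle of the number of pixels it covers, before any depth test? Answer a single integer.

T0:
  2·area = 52  (B↔C swapped to make it positive)
  edge (8, 14)→(2, 6): d=(-6,-8) top-left  bias=+0
  edge (2, 6)→(16, 16): d=(14,10) right/bottom  bias=-1
  edge (16, 16)→(8, 14): d=(-8,-2) top-left  bias=+0
    (1,3)@(3, 7): e=[2,4,46] → X
    (2,3)@(5, 7): e=[18,-16,50] → .
    (1,4)@(3, 9): e=[-10,32,30] → .
    (2,4)@(5, 9): e=[6,12,34] → X
    (3,4)@(7, 9): e=[22,-8,38] → .
    (2,5)@(5, 11): e=[-6,40,18] → .
    (3,5)@(7, 11): e=[10,20,22] → X
    (4,5)@(9, 11): e=[26,0,26] → .  [on edge]
    (3,6)@(7, 13): e=[-2,48,6] → .
    (4,6)@(9, 13): e=[14,28,10] → X
    (5,6)@(11, 13): e=[30,8,14] → X
    (6,6)@(13, 13): e=[46,-12,18] → .
  covered (6 px):
    . . . . . . . . . .
    . . . . . . . . . .
    . . . . . . . . . .
    . X . . . . . . . .
    . . X . . . . . . .
    . . . X . . . . . .
    . . . . X X . . . .
    . . . . . . X . . .
    . . . . . . . . . .
    . . . . . . . . . .
T1:
  2·area = 36  (B↔C swapped to make it positive)
  edge (0, 8)→(14, 4): d=(14,-4) top-left  bias=+0
  edge (14, 4)→(16, 6): d=(2,2) right/bottom  bias=-1
  edge (16, 6)→(0, 8): d=(-16,2) right/bottom  bias=-1
    (5,0)@(11, 1): e=[-54,0,90] → .  [on edge]
    (6,1)@(13, 3): e=[-18,0,54] → .  [on edge]
    (5,2)@(11, 5): e=[2,8,26] → X
    (6,2)@(13, 5): e=[10,4,22] → X
    (7,2)@(15, 5): e=[18,0,18] → .  [on edge]
    (2,3)@(5, 7): e=[6,24,6] → X
    (3,3)@(7, 7): e=[14,20,2] → X
    (4,3)@(9, 7): e=[22,16,-2] → .
    (5,3)@(11, 7): e=[30,12,-6] → .
    (6,3)@(13, 7): e=[38,8,-10] → .
    (8,3)@(17, 7): e=[54,0,-18] → .  [on edge]
    (2,4)@(5, 9): e=[34,28,-26] → .
    (9,4)@(19, 9): e=[90,0,-54] → .  [on edge]
  covered (4 px):
    . . . . . . . . . .
    . . . . . . . . . .
    . . . . . X X . . .
    . . X X . . . . . .
    . . . . . . . . . .
    . . . . . . . . . .
    . . . . . . . . . .
    . . . . . . . . . .
    . . . . . . . . . .
    . . . . . . . . . .
T2:
  2·area = 24
  edge (12, 4)→(9, 10): d=(-3,6) right/bottom  bias=-1
  edge (9, 10)→(10, 0): d=(1,-10) top-left  bias=+0
  edge (10, 0)→(12, 4): d=(2,4) right/bottom  bias=-1
    (5,1)@(11, 3): e=[9,13,2] → X
    (6,1)@(13, 3): e=[-3,33,-6] → .
    (5,2)@(11, 5): e=[3,15,6] → X
    (6,2)@(13, 5): e=[-9,35,-2] → .
    (5,3)@(11, 7): e=[-3,17,10] → .
  covered (2 px):
    . . . . . . . . . .
    . . . . . X . . . .
    . . . . . X . . . .
    . . . . . . . . . .
    . . . . . . . . . .
    . . . . . . . . . .
    . . . . . . . . . .
    . . . . . . . . . .
    . . . . . . . . . .
    . . . . . . . . . .
T3:
  2·area = 72
  edge (4, 18)→(0, 17): d=(-4,-1) top-left  bias=+0
  edge (0, 17)→(4, 0): d=(4,-17) top-left  bias=+0
  edge (4, 0)→(4, 18): d=(0,18) right/bottom  bias=-1
    (1,2)@(3, 5): e=[51,3,18] → X
    (2,2)@(5, 5): e=[53,37,-18] → .
    (1,3)@(3, 7): e=[43,11,18] → X
    (2,3)@(5, 7): e=[45,45,-18] → .
    (1,4)@(3, 9): e=[35,19,18] → X
    (2,4)@(5, 9): e=[37,53,-18] → .
    (1,5)@(3, 11): e=[27,27,18] → X
    (2,5)@(5, 11): e=[29,61,-18] → .
    (0,6)@(1, 13): e=[17,1,54] → X
    (2,6)@(5, 13): e=[21,69,-18] → .
    (0,7)@(1, 15): e=[9,9,54] → X
    (2,7)@(5, 15): e=[13,77,-18] → .
  covered (10 px):
    . . . . . . . . . .
    . . . . . . . . . .
    . X . . . . . . . .
    . X . . . . . . . .
    . X . . . . . . . .
    . X . . . . . . . .
    X X . . . . . . . .
    X X . . . . . . . .
    X X . . . . . . . .
    . . . . . . . . . .
T4:
  2·area = 88  (B↔C swapped to make it positive)
  edge (17, 9)→(12, 18): d=(-5,9) right/bottom  bias=-1
  edge (12, 18)→(10, 4): d=(-2,-14) top-left  bias=+0
  edge (10, 4)→(17, 9): d=(7,5) right/bottom  bias=-1
    (5,2)@(11, 5): e=[74,12,2] → X
    (6,2)@(13, 5): e=[56,40,-8] → .
    (5,3)@(11, 7): e=[64,8,16] → X
    (6,3)@(13, 7): e=[46,36,6] → X
    (7,3)@(15, 7): e=[28,64,-4] → .
    (5,4)@(11, 9): e=[54,4,30] → X
    (7,4)@(15, 9): e=[18,60,10] → X
    (8,4)@(17, 9): e=[0,88,0] → .  [on edge]
    (5,5)@(11, 11): e=[44,0,44] → X  [on edge]
    (8,5)@(17, 11): e=[-10,84,14] → .
    (5,6)@(11, 13): e=[34,-4,58] → .
    (6,6)@(13, 13): e=[16,24,48] → X
  covered (11 px):
    . . . . . . . . . .
    . . . . . . . . . .
    . . . . . X . . . .
    . . . . . X X . . .
    . . . . . X X X . .
    . . . . . X X X . .
    . . . . . . X . . .
    . . . . . . X . . .
    . . . . . . . . . .
    . . . . . . . . . .

Final: 33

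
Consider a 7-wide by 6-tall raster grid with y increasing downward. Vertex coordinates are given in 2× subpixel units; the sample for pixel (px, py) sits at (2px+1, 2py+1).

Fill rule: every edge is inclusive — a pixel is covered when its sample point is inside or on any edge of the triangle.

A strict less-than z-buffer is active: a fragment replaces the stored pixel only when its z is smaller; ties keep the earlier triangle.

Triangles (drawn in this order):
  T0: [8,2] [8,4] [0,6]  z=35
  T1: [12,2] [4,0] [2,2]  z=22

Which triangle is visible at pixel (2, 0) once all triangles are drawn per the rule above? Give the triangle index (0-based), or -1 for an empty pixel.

T0:
  2·area = 16
  edge (8, 2)→(8, 4): d=(0,2) inclusive
  edge (8, 4)→(0, 6): d=(-8,2) inclusive
  edge (0, 6)→(8, 2): d=(8,-4) inclusive
    (3,1)@(7, 3): e=[2,10,4] → █
    (4,1)@(9, 3): e=[-2,6,12] → ·
    (1,2)@(3, 5): e=[10,2,4] → █
    (2,2)@(5, 5): e=[6,-2,12] → ·
    (3,2)@(7, 5): e=[2,-6,20] → ·
    (1,3)@(3, 7): e=[10,-14,20] → ·
  covered (2 px):
    · · · · · · ·
    · · · █ · · ·
    · █ · · · · ·
    · · · · · · ·
    · · · · · · ·
    · · · · · · ·
T1:
  2·area = 20  (B↔C swapped to make it positive)
  edge (12, 2)→(2, 2): d=(-10,0) inclusive
  edge (2, 2)→(4, 0): d=(2,-2) inclusive
  edge (4, 0)→(12, 2): d=(8,2) inclusive
    (1,0)@(3, 1): e=[10,0,10] → █  [on edge]
    (2,0)@(5, 1): e=[10,4,6] → █
    (3,0)@(7, 1): e=[10,8,2] → █
    (4,0)@(9, 1): e=[10,12,-2] → ·
    (0,1)@(1, 3): e=[-10,0,30] → ·  [on edge]
    (1,1)@(3, 3): e=[-10,4,26] → ·
    (2,1)@(5, 3): e=[-10,8,22] → ·
    (3,1)@(7, 3): e=[-10,12,18] → ·
  covered (3 px):
    · █ █ █ · · ·
    · · · · · · ·
    · · · · · · ·
    · · · · · · ·
    · · · · · · ·
    · · · · · · ·

Z-buffer (winner per pixel, '.' = empty):
  . 1 1 1 . . .
  . . . 0 . . .
  . 0 . . . . .
  . . . . . . .
  . . . . . . .
  . . . . . . .

Result: 1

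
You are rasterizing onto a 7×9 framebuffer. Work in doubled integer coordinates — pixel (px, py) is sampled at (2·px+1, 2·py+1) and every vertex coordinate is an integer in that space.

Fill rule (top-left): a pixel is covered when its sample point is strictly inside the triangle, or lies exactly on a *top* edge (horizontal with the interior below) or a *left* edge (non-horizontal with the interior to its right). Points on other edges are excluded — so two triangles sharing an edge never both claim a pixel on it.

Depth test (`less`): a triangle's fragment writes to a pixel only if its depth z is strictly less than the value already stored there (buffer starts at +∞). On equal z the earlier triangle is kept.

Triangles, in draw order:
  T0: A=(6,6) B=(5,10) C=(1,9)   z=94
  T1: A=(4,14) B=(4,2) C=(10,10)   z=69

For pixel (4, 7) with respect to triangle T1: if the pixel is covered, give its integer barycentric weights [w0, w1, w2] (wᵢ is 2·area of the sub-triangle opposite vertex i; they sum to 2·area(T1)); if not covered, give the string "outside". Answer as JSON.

T0:
  2·area = 17
  edge (6, 6)→(5, 10): d=(-1,4) right/bottom  bias=-1
  edge (5, 10)→(1, 9): d=(-4,-1) top-left  bias=+0
  edge (1, 9)→(6, 6): d=(5,-3) top-left  bias=+0
    (5,1)@(11, 3): e=[-17,34,0] → .  [on edge]
    (2,3)@(5, 7): e=[3,12,2] → X
    (3,3)@(7, 7): e=[-5,14,8] → .
    (0,4)@(1, 9): e=[17,0,0] → X  [on edge]
    (1,4)@(3, 9): e=[9,2,6] → X
    (3,4)@(7, 9): e=[-7,6,18] → .
    (0,5)@(1, 11): e=[15,-8,10] → .
    (1,5)@(3, 11): e=[7,-6,16] → .
    (2,5)@(5, 11): e=[-1,-4,22] → .
    (4,5)@(9, 11): e=[-17,0,34] → .  [on edge]
  covered (4 px):
    . . . . . . .
    . . . . . . .
    . . . . . . .
    . . X . . . .
    X X X . . . .
    . . . . . . .
    . . . . . . .
    . . . . . . .
    . . . . . . .
T1:
  2·area = 72
  edge (4, 14)→(4, 2): d=(0,-12) top-left  bias=+0
  edge (4, 2)→(10, 10): d=(6,8) right/bottom  bias=-1
  edge (10, 10)→(4, 14): d=(-6,4) right/bottom  bias=-1
    (2,2)@(5, 5): e=[12,10,50] → X
    (3,2)@(7, 5): e=[36,-6,42] → .
    (2,3)@(5, 7): e=[12,22,38] → X
    (3,3)@(7, 7): e=[36,6,30] → X
    (4,3)@(9, 7): e=[60,-10,22] → .
    (2,4)@(5, 9): e=[12,34,26] → X
    (4,4)@(9, 9): e=[60,2,10] → X
    (5,4)@(11, 9): e=[84,-14,2] → .
    (2,5)@(5, 11): e=[12,46,14] → X
    (4,5)@(9, 11): e=[60,14,-2] → .
    (2,6)@(5, 13): e=[12,58,2] → X
    (3,6)@(7, 13): e=[36,42,-6] → .
  covered (9 px):
    . . . . . . .
    . . . . . . .
    . . X . . . .
    . . X X . . .
    . . X X X . .
    . . X X . . .
    . . X . . . .
    . . . . . . .
    . . . . . . .

Answer: "outside"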